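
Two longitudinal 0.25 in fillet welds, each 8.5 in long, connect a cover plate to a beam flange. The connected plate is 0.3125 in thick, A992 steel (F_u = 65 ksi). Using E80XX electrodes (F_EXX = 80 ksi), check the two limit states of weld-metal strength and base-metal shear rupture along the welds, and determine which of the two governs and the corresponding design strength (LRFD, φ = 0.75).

t_e = 0.707 × 0.25 = 0.1767 in; L = 17 in.
Weld metal: φR_n = 0.75 × 0.6 × 80 × 0.1767 × 17 = 108.2 kips.
Base metal (shear rupture): φR_n = 0.75 × 0.6 × 65 × 0.3125 × 17 = 155.4 kips.
Governing: weld metal.

φR_n ≈ 108 kips (weld metal governs)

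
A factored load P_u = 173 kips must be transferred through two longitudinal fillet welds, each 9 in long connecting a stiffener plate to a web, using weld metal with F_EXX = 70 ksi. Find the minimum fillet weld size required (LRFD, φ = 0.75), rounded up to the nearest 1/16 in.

Total weld length L = 18 in.
Required throat t_e = P_u / (φ × 0.6 F_EXX × L) = 173 / (0.75 × 0.6 × 70 × 18) = 0.3051 in.
Required leg w = t_e / 0.707 = 0.4316 in → use 7/16 in.

w = 7/16 in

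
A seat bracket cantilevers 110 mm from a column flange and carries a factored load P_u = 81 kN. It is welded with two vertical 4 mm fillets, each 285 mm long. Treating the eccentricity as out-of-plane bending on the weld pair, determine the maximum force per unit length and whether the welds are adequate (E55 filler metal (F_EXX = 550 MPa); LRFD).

f_max ≈ 358 N/mm; adequate

L_w = 2 × 285 = 570 mm; section modulus (unit throat) S = 2 × L²/6 = 27080 mm².
Direct shear f_v = P/L_w = 81×10³/570 = 142.1 N/mm.
Moment M = P × e = 81×10³ × 110 = 8910000 N·mm; bending f_b = M/S = 329.1 N/mm.
f_max = √(f_v² + f_b²) = √(142.1² + 329.1²) = 358.5 N/mm.
φr_n = 0.75 × 0.6 × 550 × (0.707 × 4) = 699.9 N/mm → adequate.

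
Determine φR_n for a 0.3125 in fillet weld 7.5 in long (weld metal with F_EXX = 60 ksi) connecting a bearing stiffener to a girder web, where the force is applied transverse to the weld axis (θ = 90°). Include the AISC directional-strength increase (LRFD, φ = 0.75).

φR_n ≈ 67.1 kips

t_e = 0.707 × 0.3125 = 0.2209 in; A_we = 0.2209 × 7.5 = 1.657 in².
Directional factor: 1.0 + 0.5 sin^1.5(90°) = 1.5.
F_nw = 0.6 × 60 × 1.5 = 54 ksi.
φR_n = 0.75 × 54 × 1.657 = 67.11 kips.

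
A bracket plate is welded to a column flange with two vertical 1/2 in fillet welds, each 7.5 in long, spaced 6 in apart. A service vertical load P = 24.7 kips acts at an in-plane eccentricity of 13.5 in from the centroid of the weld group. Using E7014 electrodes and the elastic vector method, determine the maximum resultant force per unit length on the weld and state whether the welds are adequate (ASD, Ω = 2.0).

f_max ≈ 8.92 kip/in; NOT adequate

E70XX → F_EXX = 70 ksi.
Total weld length L_w = 15 in. Treat welds as unit-width lines.
Polar moment about centroid: J = 2[d³/12 + d(b/2)²] = 2[7.5³/12 + 7.5×3²] = 205.3 in³.
Direct shear f_v = P/L_w = 24.7 / 15 = 1.647 kip/in (vertical).
Torsion M = P·e = 24.7 × 13.5 = 333.45 kip·in.
Critical point at (x, y) = (3, 3.75) from centroid. f_tx = M·y/J = 6.09 kip/in; f_ty = M·x/J = 4.872 kip/in.
Resultant f_max = √[f_tx² + (f_v + f_ty)²] = √[6.09² + (1.647 + 4.872)²] = 8.921 kip/in.
Capacity per unit length: r_n/Ω = (1/2.0) × 0.6 × 70 × (0.707 × 0.5) = 7.423 kip/in.
8.921 > 7.423 → NOT adequate.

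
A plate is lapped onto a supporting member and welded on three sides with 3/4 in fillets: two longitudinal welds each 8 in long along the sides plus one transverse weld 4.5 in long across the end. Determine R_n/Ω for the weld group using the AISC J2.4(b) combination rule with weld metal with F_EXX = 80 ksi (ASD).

R_n/Ω ≈ 261 kip

t_e = 0.707 × 0.75 = 0.5302 in.
R_nwl = 0.6 × 80 × 0.5302 × 16 = 407.2 kip (longitudinal, 2 welds).
R_nwt = 0.6 × 80 × 0.5302 × 4.5 = 114.5 kip (transverse, base value).
(i) R_nwl + R_nwt = 521.8 kip; (ii) 0.85 R_nwl + 1.5 R_nwt = 517.9 kip.
R_n = max = 521.8 kip [governs: (i)]; R_n/Ω = 260.9 kip.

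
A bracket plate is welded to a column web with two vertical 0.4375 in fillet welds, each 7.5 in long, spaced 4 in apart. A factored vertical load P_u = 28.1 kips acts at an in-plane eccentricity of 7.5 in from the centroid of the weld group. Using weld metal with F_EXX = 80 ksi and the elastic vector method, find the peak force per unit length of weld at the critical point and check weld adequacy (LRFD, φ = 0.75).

f_max ≈ 7.93 kip/in; adequate

Total weld length L_w = 15 in. Treat welds as unit-width lines.
Polar moment about centroid: J = 2[d³/12 + d(b/2)²] = 2[7.5³/12 + 7.5×2²] = 130.3 in³.
Direct shear f_v = P/L_w = 28.1 / 15 = 1.873 kip/in (vertical).
Torsion M = P·e = 28.1 × 7.5 = 210.75 kip·in.
Critical point at (x, y) = (2, 3.75) from centroid. f_tx = M·y/J = 6.065 kip/in; f_ty = M·x/J = 3.235 kip/in.
Resultant f_max = √[f_tx² + (f_v + f_ty)²] = √[6.065² + (1.873 + 3.235)²] = 7.929 kip/in.
Capacity per unit length: φr_n = 0.75 × 0.6 × 80 × (0.707 × 0.4375) = 11.14 kip/in.
7.929 ≤ 11.14 → adequate.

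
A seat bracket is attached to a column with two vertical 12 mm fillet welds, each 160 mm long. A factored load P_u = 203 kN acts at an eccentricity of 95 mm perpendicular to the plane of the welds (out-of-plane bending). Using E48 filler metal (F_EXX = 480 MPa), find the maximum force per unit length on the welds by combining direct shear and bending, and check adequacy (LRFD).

L_w = 2 × 160 = 320 mm; section modulus (unit throat) S = 2 × L²/6 = 8533 mm².
Direct shear f_v = P/L_w = 203×10³/320 = 634.4 N/mm.
Moment M = P × e = 203×10³ × 95 = 19285000 N·mm; bending f_b = M/S = 2260 N/mm.
f_max = √(f_v² + f_b²) = √(634.4² + 2260²) = 2347 N/mm.
φr_n = 0.75 × 0.6 × 480 × (0.707 × 12) = 1833 N/mm → NOT adequate.

f_max ≈ 2350 N/mm; NOT adequate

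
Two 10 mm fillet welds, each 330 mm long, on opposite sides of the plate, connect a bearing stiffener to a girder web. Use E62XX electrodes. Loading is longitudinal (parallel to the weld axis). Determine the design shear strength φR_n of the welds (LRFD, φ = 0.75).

φR_n ≈ 1300 kN

E62XX → F_EXX = 620 MPa.
Effective throat t_e = 0.707 × 10 = 7.07 mm.
Total length L = 660 mm; A_we = 7.07 × 660 = 4666 mm².
F_nw = 0.6 F_EXX = 0.6 × 620 = 372 MPa.
φR_n = 0.75 × 372 × 4666 × 10⁻³ = 1302 kN.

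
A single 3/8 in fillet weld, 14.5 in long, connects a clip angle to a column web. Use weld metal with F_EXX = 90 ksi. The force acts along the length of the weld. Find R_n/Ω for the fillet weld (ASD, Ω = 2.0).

R_n/Ω ≈ 104 kip

Effective throat t_e = 0.707 × 0.375 = 0.2651 in.
Total length L = 14.5 in; A_we = 0.2651 × 14.5 = 3.844 in².
F_nw = 0.6 F_EXX = 0.6 × 90 = 54 ksi.
R_n = 54 × 3.844 = 207.6 kip; R_n/Ω = 207.6/2.0 = 103.8 kip.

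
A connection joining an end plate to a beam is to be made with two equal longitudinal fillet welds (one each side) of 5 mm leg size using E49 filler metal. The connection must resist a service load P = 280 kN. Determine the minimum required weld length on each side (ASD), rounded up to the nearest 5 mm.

L = 270 mm on each side

E49XX → F_EXX = 490 MPa.
Throat t_e = 0.707 × 5 = 3.535 mm.
r_n/Ω = (0.6 × 490 × 3.535) / 2.0 = 519.6 N/mm = 0.5196 kN/mm.
L_req = P / (r_n/Ω) = 280 / 0.5196 = 538.8 mm total.
Per side: 538.8 / 2 = 269.4 mm.
Round up → use L = 270 mm on each side.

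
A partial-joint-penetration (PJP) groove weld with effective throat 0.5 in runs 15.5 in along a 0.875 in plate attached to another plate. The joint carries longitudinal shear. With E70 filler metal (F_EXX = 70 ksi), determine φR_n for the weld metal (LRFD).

φR_n ≈ 244 kip

Effective throat (given) t_e = 0.5 in.
A_we = 0.5 × 15.5 = 7.75 in².
F_nw = 0.6 F_EXX = 42 ksi.
φR_n = 0.75 × 42 × 7.75 = 244.1 kip.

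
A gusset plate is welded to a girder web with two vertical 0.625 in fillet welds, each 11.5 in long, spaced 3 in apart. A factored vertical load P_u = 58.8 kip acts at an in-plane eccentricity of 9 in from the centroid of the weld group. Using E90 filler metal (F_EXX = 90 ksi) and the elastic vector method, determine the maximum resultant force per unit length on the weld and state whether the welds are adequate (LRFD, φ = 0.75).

Total weld length L_w = 23 in. Treat welds as unit-width lines.
Polar moment about centroid: J = 2[d³/12 + d(b/2)²] = 2[11.5³/12 + 11.5×1.5²] = 305.2 in³.
Direct shear f_v = P/L_w = 58.8 / 23 = 2.557 kip/in (vertical).
Torsion M = P·e = 58.8 × 9 = 529.2 kip·in.
Critical point at (x, y) = (1.5, 5.75) from centroid. f_tx = M·y/J = 9.969 kip/in; f_ty = M·x/J = 2.601 kip/in.
Resultant f_max = √[f_tx² + (f_v + f_ty)²] = √[9.969² + (2.557 + 2.601)²] = 11.22 kip/in.
Capacity per unit length: φr_n = 0.75 × 0.6 × 90 × (0.707 × 0.625) = 17.9 kip/in.
11.22 ≤ 17.9 → adequate.

f_max ≈ 11.2 kip/in; adequate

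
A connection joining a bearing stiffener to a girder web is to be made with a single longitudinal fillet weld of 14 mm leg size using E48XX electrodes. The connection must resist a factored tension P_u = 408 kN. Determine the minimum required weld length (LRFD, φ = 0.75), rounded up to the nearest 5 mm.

L = 195 mm

E48XX → F_EXX = 480 MPa.
Throat t_e = 0.707 × 14 = 9.898 mm.
φr_n = 0.75 × 0.6 × 480 × 9.898 × 10⁻³ = 2.138 kN/mm.
L_req = P_u / φr_n = 408 / 2.138 = 190.8 mm total.
Round up → use L = 195 mm.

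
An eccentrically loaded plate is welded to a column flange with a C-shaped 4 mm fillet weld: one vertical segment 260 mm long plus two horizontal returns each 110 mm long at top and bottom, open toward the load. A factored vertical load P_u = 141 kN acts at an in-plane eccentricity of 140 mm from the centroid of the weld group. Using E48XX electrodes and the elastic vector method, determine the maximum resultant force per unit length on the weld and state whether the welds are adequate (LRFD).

f_max ≈ 734 N/mm; NOT adequate

E48XX → F_EXX = 480 MPa.
Total weld length L_w = 480 mm. Treat welds as unit-width lines.
Centroid: x̄ = 2×110×55 / 480 = 25.21 mm from the vertical weld.
Polar moment about centroid: J = I_x + I_y = [260³/12 + 2×110×130²] + [260×25.21² + 2(110³/12 + 110×29.79²)] = 5765000 mm³.
Direct shear f_v = P/L_w = 141×10³ / 480 = 293.8 N/mm (vertical).
Torsion M = P·e = 141×10³ × 140 = 19740000 N·mm.
Critical point at (x, y) = (84.79, 130) from centroid. f_tx = M·y/J = 445.1 N/mm; f_ty = M·x/J = 290.3 N/mm.
Resultant f_max = √[f_tx² + (f_v + f_ty)²] = √[445.1² + (293.8 + 290.3)²] = 734.4 N/mm.
Capacity per unit length: φr_n = 0.75 × 0.6 × 480 × (0.707 × 4) = 610.8 N/mm.
734.4 > 610.8 → NOT adequate.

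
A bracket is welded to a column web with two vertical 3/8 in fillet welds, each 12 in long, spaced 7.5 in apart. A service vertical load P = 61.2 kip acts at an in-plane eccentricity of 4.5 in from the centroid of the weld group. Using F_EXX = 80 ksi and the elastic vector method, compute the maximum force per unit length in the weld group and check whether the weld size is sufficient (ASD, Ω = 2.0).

f_max ≈ 4.96 kip/in; adequate

Total weld length L_w = 24 in. Treat welds as unit-width lines.
Polar moment about centroid: J = 2[d³/12 + d(b/2)²] = 2[12³/12 + 12×3.75²] = 625.5 in³.
Direct shear f_v = P/L_w = 61.2 / 24 = 2.55 kip/in (vertical).
Torsion M = P·e = 61.2 × 4.5 = 275.4 kip·in.
Critical point at (x, y) = (3.75, 6) from centroid. f_tx = M·y/J = 2.642 kip/in; f_ty = M·x/J = 1.651 kip/in.
Resultant f_max = √[f_tx² + (f_v + f_ty)²] = √[2.642² + (2.55 + 1.651)²] = 4.963 kip/in.
Capacity per unit length: r_n/Ω = (1/2.0) × 0.6 × 80 × (0.707 × 0.375) = 6.363 kip/in.
4.963 ≤ 6.363 → adequate.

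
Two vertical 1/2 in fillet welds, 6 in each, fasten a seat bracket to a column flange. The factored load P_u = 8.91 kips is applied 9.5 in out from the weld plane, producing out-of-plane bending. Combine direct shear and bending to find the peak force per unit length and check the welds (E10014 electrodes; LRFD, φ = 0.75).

f_max ≈ 7.09 kip/in; adequate

E100XX → F_EXX = 100 ksi.
L_w = 2 × 6 = 12 in; section modulus (unit throat) S = 2 × L²/6 = 12 in².
Direct shear f_v = P/L_w = 8.91/12 = 0.7425 kip/in.
Moment M = P × e = 8.91 × 9.5 = 84.645 kip·in; bending f_b = M/S = 7.054 kip/in.
f_max = √(f_v² + f_b²) = √(0.7425² + 7.054²) = 7.093 kip/in.
φr_n = 0.75 × 0.6 × 100 × (0.707 × 0.5) = 15.91 kip/in → adequate.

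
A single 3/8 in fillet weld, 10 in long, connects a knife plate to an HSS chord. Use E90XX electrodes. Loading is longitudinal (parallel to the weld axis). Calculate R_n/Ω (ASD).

R_n/Ω ≈ 71.6 kip

E90XX → F_EXX = 90 ksi.
Effective throat t_e = 0.707 × 0.375 = 0.2651 in.
Total length L = 10 in; A_we = 0.2651 × 10 = 2.651 in².
F_nw = 0.6 F_EXX = 0.6 × 90 = 54 ksi.
R_n = 54 × 2.651 = 143.2 kip; R_n/Ω = 143.2/2.0 = 71.58 kip.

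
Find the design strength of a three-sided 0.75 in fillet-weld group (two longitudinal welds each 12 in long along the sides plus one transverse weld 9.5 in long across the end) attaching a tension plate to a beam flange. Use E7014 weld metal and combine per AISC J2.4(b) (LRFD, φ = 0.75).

E70XX → F_EXX = 70 ksi.
t_e = 0.707 × 0.75 = 0.5302 in.
R_nwl = 0.6 × 70 × 0.5302 × 24 = 534.5 kips (longitudinal, 2 welds).
R_nwt = 0.6 × 70 × 0.5302 × 9.5 = 211.6 kips (transverse, base value).
(i) R_nwl + R_nwt = 746.1 kips; (ii) 0.85 R_nwl + 1.5 R_nwt = 771.7 kips.
R_n = max = 771.7 kips [governs: (ii)]; φR_n = 578.8 kips.

φR_n ≈ 579 kips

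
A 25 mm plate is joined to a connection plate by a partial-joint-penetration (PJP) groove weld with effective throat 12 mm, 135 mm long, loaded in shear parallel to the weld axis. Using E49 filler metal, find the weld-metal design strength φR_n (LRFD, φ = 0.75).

E49XX → F_EXX = 490 MPa.
Effective throat (given) t_e = 12 mm.
A_we = 12 × 135 = 1620 mm².
F_nw = 0.6 F_EXX = 294 MPa.
φR_n = 0.75 × 294 × 1620 × 10⁻³ = 357.2 kN.

φR_n ≈ 357 kN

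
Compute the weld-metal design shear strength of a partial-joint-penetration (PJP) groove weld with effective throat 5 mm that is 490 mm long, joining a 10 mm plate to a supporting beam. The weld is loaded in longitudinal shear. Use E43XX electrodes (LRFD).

E43XX → F_EXX = 430 MPa.
Effective throat (given) t_e = 5 mm.
A_we = 5 × 490 = 2450 mm².
F_nw = 0.6 F_EXX = 258 MPa.
φR_n = 0.75 × 258 × 2450 × 10⁻³ = 474.1 kN.

φR_n ≈ 474 kN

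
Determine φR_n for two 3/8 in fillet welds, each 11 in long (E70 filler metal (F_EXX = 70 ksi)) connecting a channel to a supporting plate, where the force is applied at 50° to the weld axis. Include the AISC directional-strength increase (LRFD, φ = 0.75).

t_e = 0.707 × 0.375 = 0.2651 in; A_we = 0.2651 × 22 = 5.833 in².
Directional factor: 1.0 + 0.5 sin^1.5(50°) = 1.335.
F_nw = 0.6 × 70 × 1.335 = 56.08 ksi.
φR_n = 0.75 × 56.08 × 5.833 = 245.3 kip.

φR_n ≈ 245 kip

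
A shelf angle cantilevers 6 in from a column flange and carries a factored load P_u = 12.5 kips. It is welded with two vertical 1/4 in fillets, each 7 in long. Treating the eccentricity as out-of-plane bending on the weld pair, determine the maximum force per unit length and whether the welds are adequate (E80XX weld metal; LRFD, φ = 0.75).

f_max ≈ 4.68 kip/in; adequate

E80XX → F_EXX = 80 ksi.
L_w = 2 × 7 = 14 in; section modulus (unit throat) S = 2 × L²/6 = 16.33 in².
Direct shear f_v = P/L_w = 12.5/14 = 0.8929 kip/in.
Moment M = P × e = 12.5 × 6 = 75 kip·in; bending f_b = M/S = 4.592 kip/in.
f_max = √(f_v² + f_b²) = √(0.8929² + 4.592²) = 4.678 kip/in.
φr_n = 0.75 × 0.6 × 80 × (0.707 × 0.25) = 6.363 kip/in → adequate.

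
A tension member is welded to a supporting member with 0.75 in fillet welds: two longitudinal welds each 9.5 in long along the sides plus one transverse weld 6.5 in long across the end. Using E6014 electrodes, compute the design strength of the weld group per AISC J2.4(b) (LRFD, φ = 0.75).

E60XX → F_EXX = 60 ksi.
t_e = 0.707 × 0.75 = 0.5302 in.
R_nwl = 0.6 × 60 × 0.5302 × 19 = 362.7 kips (longitudinal, 2 welds).
R_nwt = 0.6 × 60 × 0.5302 × 6.5 = 124.1 kips (transverse, base value).
(i) R_nwl + R_nwt = 486.8 kips; (ii) 0.85 R_nwl + 1.5 R_nwt = 494.4 kips.
R_n = max = 494.4 kips [governs: (ii)]; φR_n = 370.8 kips.

φR_n ≈ 371 kips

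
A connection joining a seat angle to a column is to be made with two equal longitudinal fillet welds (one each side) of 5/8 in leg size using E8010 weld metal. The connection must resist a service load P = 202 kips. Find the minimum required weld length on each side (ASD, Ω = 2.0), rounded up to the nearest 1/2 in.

E80XX → F_EXX = 80 ksi.
Throat t_e = 0.707 × 0.625 = 0.4419 in.
r_n/Ω = (0.6 × 80 × 0.4419) / 2.0 = 10.6 kip/in.
L_req = P / (r_n/Ω) = 202 / 10.6 = 19.05 in total.
Per side: 19.05 / 2 = 9.524 in.
Round up → use L = 10 in on each side.

L = 10 in on each side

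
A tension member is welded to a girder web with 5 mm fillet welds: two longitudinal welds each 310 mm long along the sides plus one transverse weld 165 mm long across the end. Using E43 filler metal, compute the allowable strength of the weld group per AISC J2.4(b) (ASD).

R_n/Ω ≈ 358 kN

E43XX → F_EXX = 430 MPa.
t_e = 0.707 × 5 = 3.535 mm.
R_nwl = 0.6 × 430 × 3.535 × 620 × 10⁻³ = 565.5 kN (longitudinal, 2 welds).
R_nwt = 0.6 × 430 × 3.535 × 165 × 10⁻³ = 150.5 kN (transverse, base value).
(i) R_nwl + R_nwt = 715.9 kN; (ii) 0.85 R_nwl + 1.5 R_nwt = 706.4 kN.
R_n = max = 715.9 kN [governs: (i)]; R_n/Ω = 358 kN.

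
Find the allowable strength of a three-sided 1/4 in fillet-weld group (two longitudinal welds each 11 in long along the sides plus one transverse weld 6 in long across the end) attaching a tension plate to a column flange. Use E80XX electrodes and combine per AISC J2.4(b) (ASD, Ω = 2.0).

E80XX → F_EXX = 80 ksi.
t_e = 0.707 × 0.25 = 0.1767 in.
R_nwl = 0.6 × 80 × 0.1767 × 22 = 186.6 kip (longitudinal, 2 welds).
R_nwt = 0.6 × 80 × 0.1767 × 6 = 50.9 kip (transverse, base value).
(i) R_nwl + R_nwt = 237.6 kip; (ii) 0.85 R_nwl + 1.5 R_nwt = 235 kip.
R_n = max = 237.6 kip [governs: (i)]; R_n/Ω = 118.8 kip.

R_n/Ω ≈ 119 kip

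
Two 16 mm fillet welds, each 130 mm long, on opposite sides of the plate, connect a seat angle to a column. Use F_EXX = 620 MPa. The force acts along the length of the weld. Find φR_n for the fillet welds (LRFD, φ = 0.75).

Effective throat t_e = 0.707 × 16 = 11.31 mm.
Total length L = 260 mm; A_we = 11.31 × 260 = 2941 mm².
F_nw = 0.6 F_EXX = 0.6 × 620 = 372 MPa.
φR_n = 0.75 × 372 × 2941 × 10⁻³ = 820.6 kN.

φR_n ≈ 821 kN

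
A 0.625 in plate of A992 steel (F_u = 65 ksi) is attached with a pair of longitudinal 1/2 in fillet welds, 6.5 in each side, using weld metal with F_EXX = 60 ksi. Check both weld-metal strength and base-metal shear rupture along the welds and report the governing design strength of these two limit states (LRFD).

t_e = 0.707 × 0.5 = 0.3535 in; L = 13 in.
Weld metal: φR_n = 0.75 × 0.6 × 60 × 0.3535 × 13 = 124.1 kips.
Base metal (shear rupture): φR_n = 0.75 × 0.6 × 65 × 0.625 × 13 = 237.7 kips.
Governing: weld metal.

φR_n ≈ 124 kips (weld metal governs)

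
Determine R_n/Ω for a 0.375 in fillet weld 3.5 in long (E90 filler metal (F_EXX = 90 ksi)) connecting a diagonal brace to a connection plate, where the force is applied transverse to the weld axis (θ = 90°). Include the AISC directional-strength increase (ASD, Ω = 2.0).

R_n/Ω ≈ 37.6 kips

t_e = 0.707 × 0.375 = 0.2651 in; A_we = 0.2651 × 3.5 = 0.9279 in².
Directional factor: 1.0 + 0.5 sin^1.5(90°) = 1.5.
F_nw = 0.6 × 90 × 1.5 = 81 ksi.
R_n/Ω = (81 × 0.9279) / 2.0 = 37.58 kips.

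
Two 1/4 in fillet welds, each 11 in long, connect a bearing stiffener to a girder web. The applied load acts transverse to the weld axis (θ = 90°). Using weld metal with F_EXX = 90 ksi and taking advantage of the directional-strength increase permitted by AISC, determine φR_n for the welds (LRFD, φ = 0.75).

φR_n ≈ 236 kips

t_e = 0.707 × 0.25 = 0.1767 in; A_we = 0.1767 × 22 = 3.888 in².
Directional factor: 1.0 + 0.5 sin^1.5(90°) = 1.5.
F_nw = 0.6 × 90 × 1.5 = 81 ksi.
φR_n = 0.75 × 81 × 3.888 = 236.2 kips.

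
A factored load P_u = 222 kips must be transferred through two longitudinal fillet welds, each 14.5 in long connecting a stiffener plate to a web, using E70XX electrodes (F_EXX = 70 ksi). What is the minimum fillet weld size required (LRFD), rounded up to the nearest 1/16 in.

Total weld length L = 29 in.
Required throat t_e = P_u / (φ × 0.6 F_EXX × L) = 222 / (0.75 × 0.6 × 70 × 29) = 0.243 in.
Required leg w = t_e / 0.707 = 0.3437 in → use 3/8 in.

w = 3/8 in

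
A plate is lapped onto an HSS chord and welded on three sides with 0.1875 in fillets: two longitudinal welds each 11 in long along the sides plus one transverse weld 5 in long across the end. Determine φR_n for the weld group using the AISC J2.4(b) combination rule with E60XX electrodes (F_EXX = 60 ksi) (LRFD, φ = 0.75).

φR_n ≈ 96.6 kips

t_e = 0.707 × 0.1875 = 0.1326 in.
R_nwl = 0.6 × 60 × 0.1326 × 22 = 105 kips (longitudinal, 2 welds).
R_nwt = 0.6 × 60 × 0.1326 × 5 = 23.86 kips (transverse, base value).
(i) R_nwl + R_nwt = 128.9 kips; (ii) 0.85 R_nwl + 1.5 R_nwt = 125 kips.
R_n = max = 128.9 kips [governs: (i)]; φR_n = 96.64 kips.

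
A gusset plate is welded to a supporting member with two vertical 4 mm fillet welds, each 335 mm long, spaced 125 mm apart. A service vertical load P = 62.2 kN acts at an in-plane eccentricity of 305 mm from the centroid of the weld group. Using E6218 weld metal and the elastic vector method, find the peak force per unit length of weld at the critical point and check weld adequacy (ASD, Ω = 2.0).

E62XX → F_EXX = 620 MPa.
Total weld length L_w = 670 mm. Treat welds as unit-width lines.
Polar moment about centroid: J = 2[d³/12 + d(b/2)²] = 2[335³/12 + 335×62.5²] = 8883000 mm³.
Direct shear f_v = P/L_w = 62.2×10³ / 670 = 92.84 N/mm (vertical).
Torsion M = P·e = 62.2×10³ × 305 = 18971000 N·mm.
Critical point at (x, y) = (62.5, 167.5) from centroid. f_tx = M·y/J = 357.7 N/mm; f_ty = M·x/J = 133.5 N/mm.
Resultant f_max = √[f_tx² + (f_v + f_ty)²] = √[357.7² + (92.84 + 133.5)²] = 423.3 N/mm.
Capacity per unit length: r_n/Ω = (1/2.0) × 0.6 × 620 × (0.707 × 4) = 526 N/mm.
423.3 ≤ 526 → adequate.

f_max ≈ 423 N/mm; adequate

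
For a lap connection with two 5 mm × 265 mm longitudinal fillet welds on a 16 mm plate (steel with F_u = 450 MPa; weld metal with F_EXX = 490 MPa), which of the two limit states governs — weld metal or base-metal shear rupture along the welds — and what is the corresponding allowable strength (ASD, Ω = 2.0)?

t_e = 0.707 × 5 = 3.535 mm; L = 530 mm.
Weld metal: R_n/Ω = (1/2.0) × 0.6 × 490 × 3.535 × 530 × 10⁻³ = 275.4 kN.
Base metal (shear rupture): R_n/Ω = (1/2.0) × 0.6 × 450 × 16 × 530 × 10⁻³ = 1145 kN.
Governing: weld metal.

R_n/Ω ≈ 275 kN (weld metal governs)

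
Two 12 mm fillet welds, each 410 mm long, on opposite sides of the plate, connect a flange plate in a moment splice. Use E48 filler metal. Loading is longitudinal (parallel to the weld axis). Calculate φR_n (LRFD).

φR_n ≈ 1500 kN

E48XX → F_EXX = 480 MPa.
Effective throat t_e = 0.707 × 12 = 8.484 mm.
Total length L = 820 mm; A_we = 8.484 × 820 = 6957 mm².
F_nw = 0.6 F_EXX = 0.6 × 480 = 288 MPa.
φR_n = 0.75 × 288 × 6957 × 10⁻³ = 1503 kN.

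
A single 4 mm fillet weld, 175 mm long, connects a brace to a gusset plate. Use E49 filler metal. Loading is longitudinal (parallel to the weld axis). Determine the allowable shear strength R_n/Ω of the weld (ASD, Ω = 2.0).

R_n/Ω ≈ 72.8 kN

E49XX → F_EXX = 490 MPa.
Effective throat t_e = 0.707 × 4 = 2.828 mm.
Total length L = 175 mm; A_we = 2.828 × 175 = 494.9 mm².
F_nw = 0.6 F_EXX = 0.6 × 490 = 294 MPa.
R_n = 294 × 494.9 × 10⁻³ = 145.5 kN; R_n/Ω = 145.5/2.0 = 72.75 kN.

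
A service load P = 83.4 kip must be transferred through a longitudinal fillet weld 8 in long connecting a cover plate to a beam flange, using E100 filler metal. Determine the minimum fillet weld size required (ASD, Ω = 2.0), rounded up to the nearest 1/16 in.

w = 1/2 in

E100XX → F_EXX = 100 ksi.
Total weld length L = 8 in.
Required throat t_e = P × Ω / (0.6 F_EXX × L) = 83.4 × 2.0 / (0.6 × 100 × 8) = 0.3475 in.
Required leg w = t_e / 0.707 = 0.4915 in → use 1/2 in.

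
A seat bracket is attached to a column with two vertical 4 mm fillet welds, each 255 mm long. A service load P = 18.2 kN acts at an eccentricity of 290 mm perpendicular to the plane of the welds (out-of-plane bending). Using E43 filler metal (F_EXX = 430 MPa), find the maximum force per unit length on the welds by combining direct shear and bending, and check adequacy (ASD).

f_max ≈ 246 N/mm; adequate

L_w = 2 × 255 = 510 mm; section modulus (unit throat) S = 2 × L²/6 = 21680 mm².
Direct shear f_v = P/L_w = 18.2×10³/510 = 35.69 N/mm.
Moment M = P × e = 18.2×10³ × 290 = 5278000 N·mm; bending f_b = M/S = 243.5 N/mm.
f_max = √(f_v² + f_b²) = √(35.69² + 243.5²) = 246.1 N/mm.
r_n/Ω = (1/2.0) × 0.6 × 430 × (0.707 × 4) = 364.8 N/mm → adequate.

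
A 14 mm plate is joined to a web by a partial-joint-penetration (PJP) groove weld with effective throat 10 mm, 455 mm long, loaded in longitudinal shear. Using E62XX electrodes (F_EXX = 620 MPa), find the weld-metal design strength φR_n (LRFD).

Effective throat (given) t_e = 10 mm.
A_we = 10 × 455 = 4550 mm².
F_nw = 0.6 F_EXX = 372 MPa.
φR_n = 0.75 × 372 × 4550 × 10⁻³ = 1269 kN.

φR_n ≈ 1270 kN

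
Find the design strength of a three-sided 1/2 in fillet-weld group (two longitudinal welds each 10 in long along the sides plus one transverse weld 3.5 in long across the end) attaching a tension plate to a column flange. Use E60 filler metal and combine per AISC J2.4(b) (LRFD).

φR_n ≈ 224 kip

E60XX → F_EXX = 60 ksi.
t_e = 0.707 × 0.5 = 0.3535 in.
R_nwl = 0.6 × 60 × 0.3535 × 20 = 254.5 kip (longitudinal, 2 welds).
R_nwt = 0.6 × 60 × 0.3535 × 3.5 = 44.54 kip (transverse, base value).
(i) R_nwl + R_nwt = 299.1 kip; (ii) 0.85 R_nwl + 1.5 R_nwt = 283.2 kip.
R_n = max = 299.1 kip [governs: (i)]; φR_n = 224.3 kip.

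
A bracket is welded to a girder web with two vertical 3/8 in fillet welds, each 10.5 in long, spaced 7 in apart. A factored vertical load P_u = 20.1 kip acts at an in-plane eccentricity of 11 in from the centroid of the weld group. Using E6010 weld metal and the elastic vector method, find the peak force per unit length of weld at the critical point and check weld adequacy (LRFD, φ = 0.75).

E60XX → F_EXX = 60 ksi.
Total weld length L_w = 21 in. Treat welds as unit-width lines.
Polar moment about centroid: J = 2[d³/12 + d(b/2)²] = 2[10.5³/12 + 10.5×3.5²] = 450.2 in³.
Direct shear f_v = P/L_w = 20.1 / 21 = 0.9571 kip/in (vertical).
Torsion M = P·e = 20.1 × 11 = 221.1 kip·in.
Critical point at (x, y) = (3.5, 5.25) from centroid. f_tx = M·y/J = 2.578 kip/in; f_ty = M·x/J = 1.719 kip/in.
Resultant f_max = √[f_tx² + (f_v + f_ty)²] = √[2.578² + (0.9571 + 1.719)²] = 3.716 kip/in.
Capacity per unit length: φr_n = 0.75 × 0.6 × 60 × (0.707 × 0.375) = 7.158 kip/in.
3.716 ≤ 7.158 → adequate.

f_max ≈ 3.72 kip/in; adequate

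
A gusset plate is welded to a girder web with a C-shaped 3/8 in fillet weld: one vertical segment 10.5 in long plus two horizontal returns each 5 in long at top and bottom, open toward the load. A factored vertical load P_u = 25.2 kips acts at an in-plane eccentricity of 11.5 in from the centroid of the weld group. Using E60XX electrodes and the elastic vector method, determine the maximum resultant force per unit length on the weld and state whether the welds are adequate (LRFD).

f_max ≈ 5.23 kip/in; adequate

E60XX → F_EXX = 60 ksi.
Total weld length L_w = 20.5 in. Treat welds as unit-width lines.
Centroid: x̄ = 2×5×2.5 / 20.5 = 1.22 in from the vertical weld.
Polar moment about centroid: J = I_x + I_y = [10.5³/12 + 2×5×5.25²] + [10.5×1.22² + 2(5³/12 + 5×1.28²)] = 424.9 in³.
Direct shear f_v = P/L_w = 25.2 / 20.5 = 1.229 kip/in (vertical).
Torsion M = P·e = 25.2 × 11.5 = 289.8 kip·in.
Critical point at (x, y) = (3.78, 5.25) from centroid. f_tx = M·y/J = 3.58 kip/in; f_ty = M·x/J = 2.578 kip/in.
Resultant f_max = √[f_tx² + (f_v + f_ty)²] = √[3.58² + (1.229 + 2.578)²] = 5.226 kip/in.
Capacity per unit length: φr_n = 0.75 × 0.6 × 60 × (0.707 × 0.375) = 7.158 kip/in.
5.226 ≤ 7.158 → adequate.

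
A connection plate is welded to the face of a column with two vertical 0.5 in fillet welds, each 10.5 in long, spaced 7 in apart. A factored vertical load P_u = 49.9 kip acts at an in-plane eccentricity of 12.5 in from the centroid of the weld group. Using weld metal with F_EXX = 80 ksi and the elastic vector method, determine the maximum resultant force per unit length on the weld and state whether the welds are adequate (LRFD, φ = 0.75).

f_max ≈ 10.3 kip/in; adequate

Total weld length L_w = 21 in. Treat welds as unit-width lines.
Polar moment about centroid: J = 2[d³/12 + d(b/2)²] = 2[10.5³/12 + 10.5×3.5²] = 450.2 in³.
Direct shear f_v = P/L_w = 49.9 / 21 = 2.376 kip/in (vertical).
Torsion M = P·e = 49.9 × 12.5 = 623.75 kip·in.
Critical point at (x, y) = (3.5, 5.25) from centroid. f_tx = M·y/J = 7.274 kip/in; f_ty = M·x/J = 4.849 kip/in.
Resultant f_max = √[f_tx² + (f_v + f_ty)²] = √[7.274² + (2.376 + 4.849)²] = 10.25 kip/in.
Capacity per unit length: φr_n = 0.75 × 0.6 × 80 × (0.707 × 0.5) = 12.73 kip/in.
10.25 ≤ 12.73 → adequate.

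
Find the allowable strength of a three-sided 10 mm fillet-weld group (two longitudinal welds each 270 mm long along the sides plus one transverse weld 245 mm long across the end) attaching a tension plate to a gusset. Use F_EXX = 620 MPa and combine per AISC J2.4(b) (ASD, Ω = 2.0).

t_e = 0.707 × 10 = 7.07 mm.
R_nwl = 0.6 × 620 × 7.07 × 540 × 10⁻³ = 1420 kN (longitudinal, 2 welds).
R_nwt = 0.6 × 620 × 7.07 × 245 × 10⁻³ = 644.4 kN (transverse, base value).
(i) R_nwl + R_nwt = 2065 kN; (ii) 0.85 R_nwl + 1.5 R_nwt = 2174 kN.
R_n = max = 2174 kN [governs: (ii)]; R_n/Ω = 1087 kN.

R_n/Ω ≈ 1090 kN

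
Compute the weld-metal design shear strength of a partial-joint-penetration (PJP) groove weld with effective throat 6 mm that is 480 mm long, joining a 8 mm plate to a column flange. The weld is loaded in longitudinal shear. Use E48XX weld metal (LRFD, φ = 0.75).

E48XX → F_EXX = 480 MPa.
Effective throat (given) t_e = 6 mm.
A_we = 6 × 480 = 2880 mm².
F_nw = 0.6 F_EXX = 288 MPa.
φR_n = 0.75 × 288 × 2880 × 10⁻³ = 622.1 kN.

φR_n ≈ 622 kN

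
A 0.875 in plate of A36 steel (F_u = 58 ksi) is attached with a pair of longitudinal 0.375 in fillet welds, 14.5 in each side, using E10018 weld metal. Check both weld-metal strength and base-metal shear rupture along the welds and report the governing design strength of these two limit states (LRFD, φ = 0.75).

φR_n ≈ 346 kips (weld metal governs)

E100XX → F_EXX = 100 ksi.
t_e = 0.707 × 0.375 = 0.2651 in; L = 29 in.
Weld metal: φR_n = 0.75 × 0.6 × 100 × 0.2651 × 29 = 346 kips.
Base metal (shear rupture): φR_n = 0.75 × 0.6 × 58 × 0.875 × 29 = 662.3 kips.
Governing: weld metal.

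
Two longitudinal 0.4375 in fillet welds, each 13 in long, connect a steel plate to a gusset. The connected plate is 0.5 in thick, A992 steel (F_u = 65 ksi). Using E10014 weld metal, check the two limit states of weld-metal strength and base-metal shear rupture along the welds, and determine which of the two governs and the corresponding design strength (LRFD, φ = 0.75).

φR_n ≈ 362 kip (weld metal governs)

E100XX → F_EXX = 100 ksi.
t_e = 0.707 × 0.4375 = 0.3093 in; L = 26 in.
Weld metal: φR_n = 0.75 × 0.6 × 100 × 0.3093 × 26 = 361.9 kip.
Base metal (shear rupture): φR_n = 0.75 × 0.6 × 65 × 0.5 × 26 = 380.2 kip.
Governing: weld metal.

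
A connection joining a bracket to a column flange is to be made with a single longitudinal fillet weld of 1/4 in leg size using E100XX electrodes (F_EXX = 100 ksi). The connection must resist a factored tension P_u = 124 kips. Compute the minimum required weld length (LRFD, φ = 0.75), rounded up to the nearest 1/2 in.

L = 16 in

Throat t_e = 0.707 × 0.25 = 0.1767 in.
φr_n = 0.75 × 0.6 × 100 × 0.1767 = 7.954 kips/in.
L_req = P_u / φr_n = 124 / 7.954 = 15.59 in total.
Round up → use L = 16 in.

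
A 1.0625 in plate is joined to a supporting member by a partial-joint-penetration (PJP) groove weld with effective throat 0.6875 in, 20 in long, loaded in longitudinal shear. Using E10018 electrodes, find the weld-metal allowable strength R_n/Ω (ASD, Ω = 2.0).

E100XX → F_EXX = 100 ksi.
Effective throat (given) t_e = 0.6875 in.
A_we = 0.6875 × 20 = 13.75 in².
F_nw = 0.6 F_EXX = 60 ksi.
R_n/Ω = (60 × 13.75) / 2.0 = 412.5 kip.

R_n/Ω ≈ 412 kip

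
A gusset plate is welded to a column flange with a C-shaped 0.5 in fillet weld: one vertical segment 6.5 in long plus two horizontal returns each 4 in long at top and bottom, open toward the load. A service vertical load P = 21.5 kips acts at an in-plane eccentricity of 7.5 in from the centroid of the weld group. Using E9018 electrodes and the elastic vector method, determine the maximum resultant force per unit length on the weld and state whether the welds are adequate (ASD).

f_max ≈ 6.39 kip/in; adequate

E90XX → F_EXX = 90 ksi.
Total weld length L_w = 14.5 in. Treat welds as unit-width lines.
Centroid: x̄ = 2×4×2 / 14.5 = 1.103 in from the vertical weld.
Polar moment about centroid: J = I_x + I_y = [6.5³/12 + 2×4×3.25²] + [6.5×1.103² + 2(4³/12 + 4×0.8966²)] = 132.4 in³.
Direct shear f_v = P/L_w = 21.5 / 14.5 = 1.483 kip/in (vertical).
Torsion M = P·e = 21.5 × 7.5 = 161.25 kip·in.
Critical point at (x, y) = (2.897, 3.25) from centroid. f_tx = M·y/J = 3.958 kip/in; f_ty = M·x/J = 3.528 kip/in.
Resultant f_max = √[f_tx² + (f_v + f_ty)²] = √[3.958² + (1.483 + 3.528)²] = 6.385 kip/in.
Capacity per unit length: r_n/Ω = (1/2.0) × 0.6 × 90 × (0.707 × 0.5) = 9.544 kip/in.
6.385 ≤ 9.544 → adequate.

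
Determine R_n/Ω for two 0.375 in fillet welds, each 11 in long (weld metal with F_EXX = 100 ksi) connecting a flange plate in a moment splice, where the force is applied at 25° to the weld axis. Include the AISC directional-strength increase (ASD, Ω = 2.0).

R_n/Ω ≈ 199 kips

t_e = 0.707 × 0.375 = 0.2651 in; A_we = 0.2651 × 22 = 5.833 in².
Directional factor: 1.0 + 0.5 sin^1.5(25°) = 1.137.
F_nw = 0.6 × 100 × 1.137 = 68.24 ksi.
R_n/Ω = (68.24 × 5.833) / 2.0 = 199 kips.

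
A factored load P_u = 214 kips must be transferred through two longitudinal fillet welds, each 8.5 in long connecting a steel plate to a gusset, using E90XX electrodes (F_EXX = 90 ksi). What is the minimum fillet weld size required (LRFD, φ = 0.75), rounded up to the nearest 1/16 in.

w = 1/2 in

Total weld length L = 17 in.
Required throat t_e = P_u / (φ × 0.6 F_EXX × L) = 214 / (0.75 × 0.6 × 90 × 17) = 0.3108 in.
Required leg w = t_e / 0.707 = 0.4396 in → use 1/2 in.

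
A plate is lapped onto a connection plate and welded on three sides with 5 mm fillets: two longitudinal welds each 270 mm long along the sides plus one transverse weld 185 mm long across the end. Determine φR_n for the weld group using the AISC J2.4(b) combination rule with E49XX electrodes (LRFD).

φR_n ≈ 574 kN

E49XX → F_EXX = 490 MPa.
t_e = 0.707 × 5 = 3.535 mm.
R_nwl = 0.6 × 490 × 3.535 × 540 × 10⁻³ = 561.2 kN (longitudinal, 2 welds).
R_nwt = 0.6 × 490 × 3.535 × 185 × 10⁻³ = 192.3 kN (transverse, base value).
(i) R_nwl + R_nwt = 753.5 kN; (ii) 0.85 R_nwl + 1.5 R_nwt = 765.4 kN.
R_n = max = 765.4 kN [governs: (ii)]; φR_n = 574.1 kN.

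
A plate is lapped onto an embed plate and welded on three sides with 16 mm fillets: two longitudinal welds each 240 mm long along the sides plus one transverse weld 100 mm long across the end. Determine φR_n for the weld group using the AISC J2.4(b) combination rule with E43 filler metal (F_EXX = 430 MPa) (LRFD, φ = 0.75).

t_e = 0.707 × 16 = 11.31 mm.
R_nwl = 0.6 × 430 × 11.31 × 480 × 10⁻³ = 1401 kN (longitudinal, 2 welds).
R_nwt = 0.6 × 430 × 11.31 × 100 × 10⁻³ = 291.8 kN (transverse, base value).
(i) R_nwl + R_nwt = 1693 kN; (ii) 0.85 R_nwl + 1.5 R_nwt = 1629 kN.
R_n = max = 1693 kN [governs: (i)]; φR_n = 1270 kN.

φR_n ≈ 1270 kN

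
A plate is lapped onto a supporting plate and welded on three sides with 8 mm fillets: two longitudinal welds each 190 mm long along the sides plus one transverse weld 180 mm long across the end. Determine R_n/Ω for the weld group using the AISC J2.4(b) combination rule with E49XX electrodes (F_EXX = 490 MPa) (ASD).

R_n/Ω ≈ 493 kN

t_e = 0.707 × 8 = 5.656 mm.
R_nwl = 0.6 × 490 × 5.656 × 380 × 10⁻³ = 631.9 kN (longitudinal, 2 welds).
R_nwt = 0.6 × 490 × 5.656 × 180 × 10⁻³ = 299.3 kN (transverse, base value).
(i) R_nwl + R_nwt = 931.2 kN; (ii) 0.85 R_nwl + 1.5 R_nwt = 986.1 kN.
R_n = max = 986.1 kN [governs: (ii)]; R_n/Ω = 493 kN.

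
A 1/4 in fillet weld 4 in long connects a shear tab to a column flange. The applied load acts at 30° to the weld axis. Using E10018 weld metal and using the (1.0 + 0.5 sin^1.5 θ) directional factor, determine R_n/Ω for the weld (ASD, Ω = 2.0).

E100XX → F_EXX = 100 ksi.
t_e = 0.707 × 0.25 = 0.1767 in; A_we = 0.1767 × 4 = 0.707 in².
Directional factor: 1.0 + 0.5 sin^1.5(30°) = 1.177.
F_nw = 0.6 × 100 × 1.177 = 70.61 ksi.
R_n/Ω = (70.61 × 0.707) / 2.0 = 24.96 kips.

R_n/Ω ≈ 25 kips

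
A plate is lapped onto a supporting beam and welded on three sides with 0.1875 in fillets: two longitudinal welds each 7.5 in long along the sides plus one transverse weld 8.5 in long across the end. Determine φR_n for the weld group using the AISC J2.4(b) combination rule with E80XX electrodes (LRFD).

E80XX → F_EXX = 80 ksi.
t_e = 0.707 × 0.1875 = 0.1326 in.
R_nwl = 0.6 × 80 × 0.1326 × 15 = 95.44 kips (longitudinal, 2 welds).
R_nwt = 0.6 × 80 × 0.1326 × 8.5 = 54.09 kips (transverse, base value).
(i) R_nwl + R_nwt = 149.5 kips; (ii) 0.85 R_nwl + 1.5 R_nwt = 162.3 kips.
R_n = max = 162.3 kips [governs: (ii)]; φR_n = 121.7 kips.

φR_n ≈ 122 kips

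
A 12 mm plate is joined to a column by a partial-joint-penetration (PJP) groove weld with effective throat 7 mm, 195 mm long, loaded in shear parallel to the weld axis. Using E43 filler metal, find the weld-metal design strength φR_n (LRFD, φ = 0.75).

E43XX → F_EXX = 430 MPa.
Effective throat (given) t_e = 7 mm.
A_we = 7 × 195 = 1365 mm².
F_nw = 0.6 F_EXX = 258 MPa.
φR_n = 0.75 × 258 × 1365 × 10⁻³ = 264.1 kN.

φR_n ≈ 264 kN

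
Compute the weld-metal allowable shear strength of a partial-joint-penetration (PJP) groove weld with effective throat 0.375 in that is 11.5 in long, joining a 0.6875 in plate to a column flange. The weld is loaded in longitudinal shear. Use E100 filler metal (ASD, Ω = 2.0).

E100XX → F_EXX = 100 ksi.
Effective throat (given) t_e = 0.375 in.
A_we = 0.375 × 11.5 = 4.312 in².
F_nw = 0.6 F_EXX = 60 ksi.
R_n/Ω = (60 × 4.312) / 2.0 = 129.4 kips.

R_n/Ω ≈ 129 kips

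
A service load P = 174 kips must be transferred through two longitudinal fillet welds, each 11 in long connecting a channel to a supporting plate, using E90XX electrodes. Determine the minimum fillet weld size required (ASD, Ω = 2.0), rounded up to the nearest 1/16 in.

w = 7/16 in

E90XX → F_EXX = 90 ksi.
Total weld length L = 22 in.
Required throat t_e = P × Ω / (0.6 F_EXX × L) = 174 × 2.0 / (0.6 × 90 × 22) = 0.2929 in.
Required leg w = t_e / 0.707 = 0.4143 in → use 7/16 in.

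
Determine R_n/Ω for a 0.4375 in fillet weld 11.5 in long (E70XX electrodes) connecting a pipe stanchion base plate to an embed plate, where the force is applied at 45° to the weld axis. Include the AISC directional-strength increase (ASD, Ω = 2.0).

E70XX → F_EXX = 70 ksi.
t_e = 0.707 × 0.4375 = 0.3093 in; A_we = 0.3093 × 11.5 = 3.557 in².
Directional factor: 1.0 + 0.5 sin^1.5(45°) = 1.297.
F_nw = 0.6 × 70 × 1.297 = 54.49 ksi.
R_n/Ω = (54.49 × 3.557) / 2.0 = 96.91 kip.

R_n/Ω ≈ 96.9 kip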